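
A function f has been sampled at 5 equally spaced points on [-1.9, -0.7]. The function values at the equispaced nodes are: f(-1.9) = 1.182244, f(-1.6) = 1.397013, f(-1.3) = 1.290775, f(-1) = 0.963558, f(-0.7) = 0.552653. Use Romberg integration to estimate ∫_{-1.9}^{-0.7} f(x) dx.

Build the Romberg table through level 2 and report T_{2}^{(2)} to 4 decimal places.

1.3756

T_{0}^{(0)} (trapezoid, 1 panel, h=1.2000): 1.040938
T_{1}^{(0)} (trapezoid, 2 panels, h=0.6000): 1.294934
T_{2}^{(0)} (trapezoid, 4 panels, h=0.3000): 1.355638
T_{1}^{(1)} = 1.294934 + (1.294934 − 1.040938)/3 = 1.379599
T_{2}^{(1)} = 1.355638 + (1.355638 − 1.294934)/3 = 1.375873
T_{2}^{(2)} = 1.375873 + (1.375873 − 1.379599)/15 = 1.375625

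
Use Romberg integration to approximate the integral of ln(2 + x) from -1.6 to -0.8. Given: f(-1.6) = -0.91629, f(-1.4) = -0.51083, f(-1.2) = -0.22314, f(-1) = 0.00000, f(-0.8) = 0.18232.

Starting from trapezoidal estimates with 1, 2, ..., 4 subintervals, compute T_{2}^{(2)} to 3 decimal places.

-0.215

T_{0}^{(0)} (trapezoid, 1 panel, h=0.8000): -0.29359
T_{1}^{(0)} (trapezoid, 2 panels, h=0.4000): -0.23605
T_{2}^{(0)} (trapezoid, 4 panels, h=0.2000): -0.22019
T_{1}^{(1)} = -0.23605 + (-0.23605 − (-0.29359))/3 = -0.21687
T_{2}^{(1)} = -0.22019 + (-0.22019 − (-0.23605))/3 = -0.21490
T_{2}^{(2)} = -0.21490 + (-0.21490 − (-0.21687))/15 = -0.21477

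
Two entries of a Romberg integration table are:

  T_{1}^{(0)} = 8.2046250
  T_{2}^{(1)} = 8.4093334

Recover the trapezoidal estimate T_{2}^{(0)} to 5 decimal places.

8.35816

From T_{2}^{(1)} = (4·T_{2}^{(0)} − T_{1}^{(0)})/3, solve for T_{2}^{(0)}:
4·T_{2}^{(0)} = 3·8.4093334 + 8.2046250 = 33.4326252
T_{2}^{(0)} = 8.3581563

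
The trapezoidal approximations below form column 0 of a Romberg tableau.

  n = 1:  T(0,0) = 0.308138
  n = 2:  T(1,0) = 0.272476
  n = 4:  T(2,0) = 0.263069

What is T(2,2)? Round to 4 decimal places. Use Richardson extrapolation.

0.2599

Richardson extrapolation on the trapezoidal column (denominator 4−1=3):
T(1,1) = (4·0.272476 − 0.308138) / 3 = 0.260589
T(2,1) = 0.263069 + (0.263069 − 0.272476)/3 = 0.259933
T(2,2) = (16·0.259933 − 0.260589) / 15 = 0.259889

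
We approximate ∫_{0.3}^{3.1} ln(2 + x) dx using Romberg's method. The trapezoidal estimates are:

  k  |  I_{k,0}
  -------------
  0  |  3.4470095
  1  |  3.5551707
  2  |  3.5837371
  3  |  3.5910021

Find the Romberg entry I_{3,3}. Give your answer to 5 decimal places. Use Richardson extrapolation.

3.59344

I_{1,1} = 3.5551707 + (3.5551707 − 3.4470095)/3 = 3.5912244
I_{2,1} = (4·3.5837371 − 3.5551707) / 3 = 3.5932592
I_{3,1} = 3.5910021 + (3.5910021 − 3.5837371)/3 = 3.5934238
I_{2,2} = (16·3.5932592 − 3.5912244) / 15 = 3.5933949
I_{3,2} = (16·3.5934238 − 3.5932592) / 15 = 3.5934348
I_{3,3} = (64·3.5934348 − 3.5933949) / 63 = 3.5934354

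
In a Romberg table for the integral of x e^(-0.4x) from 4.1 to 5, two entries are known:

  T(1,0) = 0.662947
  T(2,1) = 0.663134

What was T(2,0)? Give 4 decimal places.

From T(2,1) = (4·T(2,0) − T(1,0))/3, solve for T(2,0):
4·T(2,0) = 3·0.663134 + 0.662947 = 2.652349
T(2,0) = 0.663087

0.6631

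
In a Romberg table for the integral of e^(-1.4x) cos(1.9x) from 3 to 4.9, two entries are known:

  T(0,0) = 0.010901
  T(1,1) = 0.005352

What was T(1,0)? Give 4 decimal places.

From T(1,1) = (4·T(1,0) − T(0,0))/3, solve for T(1,0):
4·T(1,0) = 3·0.005352 + 0.010901 = 0.026957
T(1,0) = 0.006739

0.0067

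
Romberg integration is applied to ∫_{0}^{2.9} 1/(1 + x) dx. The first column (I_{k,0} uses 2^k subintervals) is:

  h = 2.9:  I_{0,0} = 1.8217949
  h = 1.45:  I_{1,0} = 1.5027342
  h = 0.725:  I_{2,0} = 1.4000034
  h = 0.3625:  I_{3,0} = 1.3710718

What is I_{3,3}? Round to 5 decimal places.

1.36110

I_{1,1} = (4·1.5027342 − 1.8217949) / 3 = 1.3963806
I_{2,1} = (4·1.4000034 − 1.5027342) / 3 = 1.3657598
I_{3,1} = 1.3710718 + (1.3710718 − 1.4000034)/3 = 1.3614279
I_{2,2} = 1.3657598 + (1.3657598 − 1.3963806)/15 = 1.3637184
I_{3,2} = (16·1.3614279 − 1.3657598) / 15 = 1.3611391
I_{3,3} = (64·1.3611391 − 1.3637184) / 63 = 1.3610982
(Column j=1 coincides with Simpson's rule on the same nodes.)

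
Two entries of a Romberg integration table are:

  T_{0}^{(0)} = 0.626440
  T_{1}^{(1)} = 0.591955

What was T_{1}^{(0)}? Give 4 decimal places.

0.6006

From T_{1}^{(1)} = (4·T_{1}^{(0)} − T_{0}^{(0)})/3, solve for T_{1}^{(0)}:
4·T_{1}^{(0)} = 3·0.591955 + 0.626440 = 2.402305
T_{1}^{(0)} = 0.600576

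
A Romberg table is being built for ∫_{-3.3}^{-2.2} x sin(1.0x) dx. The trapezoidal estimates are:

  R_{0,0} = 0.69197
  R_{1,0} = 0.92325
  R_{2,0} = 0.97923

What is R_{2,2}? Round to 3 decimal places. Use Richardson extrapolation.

0.998

Richardson extrapolation on the trapezoidal column (denominator 4−1=3):
R_{1,1} = (4·0.92325 − 0.69197) / 3 = 1.00034
R_{2,1} = (4·0.97923 − 0.92325) / 3 = 0.99789
R_{2,2} = 0.99789 + (0.99789 − 1.00034)/15 = 0.99773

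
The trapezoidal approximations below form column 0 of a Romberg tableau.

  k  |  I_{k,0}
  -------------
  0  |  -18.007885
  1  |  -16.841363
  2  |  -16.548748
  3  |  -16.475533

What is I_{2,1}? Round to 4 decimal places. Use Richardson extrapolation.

-16.4512

Richardson extrapolation on the trapezoidal column (denominator 4−1=3):
I_{2,1} = (4·(-16.548748) − (-16.841363)) / 3 = -16.451210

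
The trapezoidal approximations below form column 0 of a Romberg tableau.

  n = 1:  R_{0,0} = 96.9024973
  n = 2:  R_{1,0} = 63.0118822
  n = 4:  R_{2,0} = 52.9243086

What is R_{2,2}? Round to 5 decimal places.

49.41824

R_{1,1} = 63.0118822 + (63.0118822 − 96.9024973)/3 = 51.7150105
R_{2,1} = 52.9243086 + (52.9243086 − 63.0118822)/3 = 49.5617841
R_{2,2} = (16·49.5617841 − 51.7150105) / 15 = 49.4182357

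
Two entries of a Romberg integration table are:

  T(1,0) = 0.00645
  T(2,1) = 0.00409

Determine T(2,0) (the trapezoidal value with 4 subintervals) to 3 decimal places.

0.005

From T(2,1) = (4·T(2,0) − T(1,0))/3, solve for T(2,0):
4·T(2,0) = 3·0.00409 + 0.00645 = 0.01872
T(2,0) = 0.00468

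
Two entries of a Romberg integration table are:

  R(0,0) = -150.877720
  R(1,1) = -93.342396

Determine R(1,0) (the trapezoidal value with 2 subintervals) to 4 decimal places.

-107.7262

From R(1,1) = (4·R(1,0) − R(0,0))/3, solve for R(1,0):
4·R(1,0) = 3·(-93.342396) + (-150.877720) = -430.904908
R(1,0) = -107.726227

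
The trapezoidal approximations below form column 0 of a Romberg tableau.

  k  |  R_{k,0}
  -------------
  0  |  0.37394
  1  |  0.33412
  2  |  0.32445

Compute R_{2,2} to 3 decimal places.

R_{1,1} = (4·0.33412 − 0.37394) / 3 = 0.32085
R_{2,1} = 0.32445 + (0.32445 − 0.33412)/3 = 0.32123
R_{2,2} = 0.32123 + (0.32123 − 0.32085)/15 = 0.32126

0.321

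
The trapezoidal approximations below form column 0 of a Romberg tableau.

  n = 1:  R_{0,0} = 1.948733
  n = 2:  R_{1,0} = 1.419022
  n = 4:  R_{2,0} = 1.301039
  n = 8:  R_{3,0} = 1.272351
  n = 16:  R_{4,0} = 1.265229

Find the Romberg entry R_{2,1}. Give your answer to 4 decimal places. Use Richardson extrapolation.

R_{2,1} = 1.301039 + (1.301039 − 1.419022)/3 = 1.261711

1.2617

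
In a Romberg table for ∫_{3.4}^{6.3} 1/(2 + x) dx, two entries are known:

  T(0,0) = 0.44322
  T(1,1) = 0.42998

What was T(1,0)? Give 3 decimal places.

0.433

From T(1,1) = (4·T(1,0) − T(0,0))/3, solve for T(1,0):
4·T(1,0) = 3·0.42998 + 0.44322 = 1.73316
T(1,0) = 0.43329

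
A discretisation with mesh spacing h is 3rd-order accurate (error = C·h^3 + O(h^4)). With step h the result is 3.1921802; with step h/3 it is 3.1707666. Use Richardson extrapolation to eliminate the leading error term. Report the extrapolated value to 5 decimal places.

3.16994

Extrapolated value = (27·A(h/3) − A(h)) / (27 − 1)
= (27·3.1707666 − 3.1921802) / 26
= 82.4185180 / 26 = 3.1699430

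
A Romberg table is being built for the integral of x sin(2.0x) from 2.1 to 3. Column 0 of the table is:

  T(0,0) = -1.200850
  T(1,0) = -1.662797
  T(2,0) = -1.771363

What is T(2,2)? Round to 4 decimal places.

Richardson extrapolation on the trapezoidal column (denominator 4−1=3):
T(1,1) = -1.662797 + (-1.662797 − (-1.200850))/3 = -1.816779
T(2,1) = -1.771363 + (-1.771363 − (-1.662797))/3 = -1.807552
T(2,2) = -1.807552 + (-1.807552 − (-1.816779))/15 = -1.806937

-1.8069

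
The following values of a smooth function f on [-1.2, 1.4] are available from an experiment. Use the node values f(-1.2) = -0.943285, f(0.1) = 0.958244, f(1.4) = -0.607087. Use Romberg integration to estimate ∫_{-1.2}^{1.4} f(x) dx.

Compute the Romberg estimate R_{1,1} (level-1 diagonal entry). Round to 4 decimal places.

R_{0,0} (trapezoid, 1 panel, h=2.6000): -2.015484
R_{1,0} (trapezoid, 2 panels, h=1.3000): 0.237975
R_{1,1} = 0.237975 + (0.237975 − (-2.015484))/3 = 0.989128

0.9891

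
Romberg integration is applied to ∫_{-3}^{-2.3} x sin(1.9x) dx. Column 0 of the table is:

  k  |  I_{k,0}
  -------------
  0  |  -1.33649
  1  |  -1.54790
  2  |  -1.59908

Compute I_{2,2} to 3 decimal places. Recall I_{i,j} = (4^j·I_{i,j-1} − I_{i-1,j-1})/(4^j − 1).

Richardson extrapolation on the trapezoidal column (denominator 4−1=3):
I_{1,1} = -1.54790 + (-1.54790 − (-1.33649))/3 = -1.61837
I_{2,1} = -1.59908 + (-1.59908 − (-1.54790))/3 = -1.61614
I_{2,2} = (16·(-1.61614) − (-1.61837)) / 15 = -1.61599
(Column j=1 coincides with Simpson's rule on the same nodes.)

-1.616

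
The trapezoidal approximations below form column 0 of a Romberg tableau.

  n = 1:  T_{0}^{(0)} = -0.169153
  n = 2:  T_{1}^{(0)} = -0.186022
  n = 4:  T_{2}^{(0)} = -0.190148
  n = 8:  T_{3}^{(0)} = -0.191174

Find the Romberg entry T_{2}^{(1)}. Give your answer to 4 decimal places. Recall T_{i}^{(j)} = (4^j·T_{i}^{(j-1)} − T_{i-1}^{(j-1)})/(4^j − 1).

Richardson extrapolation on the trapezoidal column (denominator 4−1=3):
T_{2}^{(1)} = (4·(-0.190148) − (-0.186022)) / 3 = -0.191523

-0.1915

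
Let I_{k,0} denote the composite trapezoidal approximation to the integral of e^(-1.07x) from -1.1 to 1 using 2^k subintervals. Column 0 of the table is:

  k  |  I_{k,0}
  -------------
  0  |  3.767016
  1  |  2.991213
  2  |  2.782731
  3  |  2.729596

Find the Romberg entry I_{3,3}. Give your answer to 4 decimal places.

2.7118

Richardson extrapolation on the trapezoidal column (denominator 4−1=3):
I_{1,1} = (4·2.991213 − 3.767016) / 3 = 2.732612
I_{2,1} = 2.782731 + (2.782731 − 2.991213)/3 = 2.713237
I_{3,1} = (4·2.729596 − 2.782731) / 3 = 2.711884
I_{2,2} = 2.713237 + (2.713237 − 2.732612)/15 = 2.711945
I_{3,2} = (16·2.711884 − 2.713237) / 15 = 2.711794
I_{3,3} = (64·2.711794 − 2.711945) / 63 = 2.711792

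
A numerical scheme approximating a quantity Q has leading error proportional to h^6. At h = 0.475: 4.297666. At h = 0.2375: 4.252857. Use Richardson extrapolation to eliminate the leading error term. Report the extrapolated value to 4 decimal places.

4.2521

The leading error scales as h^6; refining by a factor of 2 reduces it by 2^6 = 64.
Extrapolated value = (64·A(h/2) − A(h)) / (64 − 1)
= (64·4.252857 − 4.297666) / 63
= 267.885182 / 63 = 4.252146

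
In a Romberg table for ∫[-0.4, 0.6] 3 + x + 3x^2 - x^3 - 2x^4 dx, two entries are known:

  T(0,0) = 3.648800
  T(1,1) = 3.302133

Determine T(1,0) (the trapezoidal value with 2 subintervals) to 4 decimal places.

From T(1,1) = (4·T(1,0) − T(0,0))/3, solve for T(1,0):
4·T(1,0) = 3·3.302133 + 3.648800 = 13.555199
T(1,0) = 3.388800

3.3888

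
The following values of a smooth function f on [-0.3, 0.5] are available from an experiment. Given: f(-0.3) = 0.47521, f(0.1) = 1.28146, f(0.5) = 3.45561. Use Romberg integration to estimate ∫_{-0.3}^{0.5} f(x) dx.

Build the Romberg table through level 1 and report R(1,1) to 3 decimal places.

R(0,0) (trapezoid, 1 panel, h=0.8000): 1.57233
R(1,0) (trapezoid, 2 panels, h=0.4000): 1.29875
R(1,1) = 1.29875 + (1.29875 − 1.57233)/3 = 1.20756

1.208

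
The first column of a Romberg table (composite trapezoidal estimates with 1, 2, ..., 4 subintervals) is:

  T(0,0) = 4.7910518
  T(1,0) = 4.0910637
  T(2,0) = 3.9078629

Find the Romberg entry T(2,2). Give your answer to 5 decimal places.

Richardson extrapolation on the trapezoidal column (denominator 4−1=3):
T(1,1) = (4·4.0910637 − 4.7910518) / 3 = 3.8577343
T(2,1) = 3.9078629 + (3.9078629 − 4.0910637)/3 = 3.8467960
T(2,2) = 3.8467960 + (3.8467960 − 3.8577343)/15 = 3.8460668

3.84607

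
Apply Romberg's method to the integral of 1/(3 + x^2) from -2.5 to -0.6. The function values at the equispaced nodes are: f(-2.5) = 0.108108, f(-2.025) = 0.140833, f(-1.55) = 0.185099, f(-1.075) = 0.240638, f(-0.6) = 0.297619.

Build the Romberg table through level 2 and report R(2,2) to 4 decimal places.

R(0,0) (trapezoid, 1 panel, h=1.9000): 0.385441
R(1,0) (trapezoid, 2 panels, h=0.9500): 0.368564
R(2,0) (trapezoid, 4 panels, h=0.4750): 0.365481
R(1,1) = 0.368564 + (0.368564 − 0.385441)/3 = 0.362938
R(2,1) = 0.365481 + (0.365481 − 0.368564)/3 = 0.364453
R(2,2) = 0.364453 + (0.364453 − 0.362938)/15 = 0.364554

0.3646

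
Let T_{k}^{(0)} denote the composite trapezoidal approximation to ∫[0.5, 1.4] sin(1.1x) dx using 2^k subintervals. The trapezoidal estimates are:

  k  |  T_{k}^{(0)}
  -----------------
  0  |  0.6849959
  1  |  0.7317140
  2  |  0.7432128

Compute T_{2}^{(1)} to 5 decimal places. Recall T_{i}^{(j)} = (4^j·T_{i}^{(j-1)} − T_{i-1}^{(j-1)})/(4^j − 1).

0.74705

T_{2}^{(1)} = 0.7432128 + (0.7432128 − 0.7317140)/3 = 0.7470457
(Column j=1 coincides with Simpson's rule on the same nodes.)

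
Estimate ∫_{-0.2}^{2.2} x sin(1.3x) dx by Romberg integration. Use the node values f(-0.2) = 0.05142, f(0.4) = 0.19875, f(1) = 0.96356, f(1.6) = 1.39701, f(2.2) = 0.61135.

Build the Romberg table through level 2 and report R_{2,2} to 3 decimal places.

1.794

R_{0,0} (trapezoid, 1 panel, h=2.4000): 0.79532
R_{1,0} (trapezoid, 2 panels, h=1.2000): 1.55393
R_{2,0} (trapezoid, 4 panels, h=0.6000): 1.73442
R_{1,1} = 1.55393 + (1.55393 − 0.79532)/3 = 1.80680
R_{2,1} = 1.73442 + (1.73442 − 1.55393)/3 = 1.79458
R_{2,2} = 1.79458 + (1.79458 − 1.80680)/15 = 1.79377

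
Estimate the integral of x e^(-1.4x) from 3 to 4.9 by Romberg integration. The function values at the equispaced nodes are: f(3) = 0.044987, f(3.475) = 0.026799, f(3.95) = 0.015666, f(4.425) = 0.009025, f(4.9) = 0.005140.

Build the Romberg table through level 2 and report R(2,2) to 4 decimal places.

R(0,0) (trapezoid, 1 panel, h=1.9000): 0.047621
R(1,0) (trapezoid, 2 panels, h=0.9500): 0.038693
R(2,0) (trapezoid, 4 panels, h=0.4750): 0.036363
R(1,1) = 0.038693 + (0.038693 − 0.047621)/3 = 0.035717
R(2,1) = 0.036363 + (0.036363 − 0.038693)/3 = 0.035586
R(2,2) = 0.035586 + (0.035586 − 0.035717)/15 = 0.035577

0.0356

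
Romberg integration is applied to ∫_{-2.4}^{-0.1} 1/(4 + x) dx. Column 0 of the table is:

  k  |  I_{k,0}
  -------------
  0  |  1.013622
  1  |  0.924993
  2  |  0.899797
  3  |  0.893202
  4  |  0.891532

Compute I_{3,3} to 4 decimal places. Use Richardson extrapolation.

0.8910

I_{1,1} = 0.924993 + (0.924993 − 1.013622)/3 = 0.895450
I_{2,1} = 0.899797 + (0.899797 − 0.924993)/3 = 0.891398
I_{3,1} = 0.893202 + (0.893202 − 0.899797)/3 = 0.891004
I_{2,2} = 0.891398 + (0.891398 − 0.895450)/15 = 0.891128
I_{3,2} = 0.891004 + (0.891004 − 0.891398)/15 = 0.890978
I_{3,3} = (64·0.890978 − 0.891128) / 63 = 0.890976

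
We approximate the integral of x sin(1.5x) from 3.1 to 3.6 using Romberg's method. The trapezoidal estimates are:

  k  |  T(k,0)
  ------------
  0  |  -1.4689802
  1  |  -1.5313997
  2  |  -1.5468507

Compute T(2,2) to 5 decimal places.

-1.55199

T(1,1) = (4·(-1.5313997) − (-1.4689802)) / 3 = -1.5522062
T(2,1) = -1.5468507 + (-1.5468507 − (-1.5313997))/3 = -1.5520010
T(2,2) = (16·(-1.5520010) − (-1.5522062)) / 15 = -1.5519873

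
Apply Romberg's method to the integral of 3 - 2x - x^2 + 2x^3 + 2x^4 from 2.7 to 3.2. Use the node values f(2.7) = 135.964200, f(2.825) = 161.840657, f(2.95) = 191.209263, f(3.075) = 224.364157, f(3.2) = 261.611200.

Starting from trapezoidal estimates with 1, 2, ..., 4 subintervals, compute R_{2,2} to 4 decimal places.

R_{0,0} (trapezoid, 1 panel, h=0.5000): 99.393850
R_{1,0} (trapezoid, 2 panels, h=0.2500): 97.499241
R_{2,0} (trapezoid, 4 panels, h=0.1250): 97.025222
R_{1,1} = 97.499241 + (97.499241 − 99.393850)/3 = 96.867705
R_{2,1} = 97.025222 + (97.025222 − 97.499241)/3 = 96.867216
R_{2,2} = 96.867216 + (96.867216 − 96.867705)/15 = 96.867183

96.8672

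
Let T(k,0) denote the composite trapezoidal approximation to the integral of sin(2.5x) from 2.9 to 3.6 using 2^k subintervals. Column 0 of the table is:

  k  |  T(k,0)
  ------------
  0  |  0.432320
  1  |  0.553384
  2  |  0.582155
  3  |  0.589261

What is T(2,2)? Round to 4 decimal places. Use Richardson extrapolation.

Richardson extrapolation on the trapezoidal column (denominator 4−1=3):
T(1,1) = (4·0.553384 − 0.432320) / 3 = 0.593739
T(2,1) = (4·0.582155 − 0.553384) / 3 = 0.591745
T(2,2) = 0.591745 + (0.591745 − 0.593739)/15 = 0.591612

0.5916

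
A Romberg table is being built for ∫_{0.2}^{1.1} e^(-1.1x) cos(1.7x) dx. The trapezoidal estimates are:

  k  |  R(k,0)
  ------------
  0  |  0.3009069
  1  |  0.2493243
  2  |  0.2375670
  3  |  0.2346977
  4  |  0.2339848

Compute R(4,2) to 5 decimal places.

0.23375

Richardson extrapolation on the trapezoidal column (denominator 4−1=3):
R(3,1) = 0.2346977 + (0.2346977 − 0.2375670)/3 = 0.2337413
R(4,1) = 0.2339848 + (0.2339848 − 0.2346977)/3 = 0.2337472
R(4,2) = (16·0.2337472 − 0.2337413) / 15 = 0.2337476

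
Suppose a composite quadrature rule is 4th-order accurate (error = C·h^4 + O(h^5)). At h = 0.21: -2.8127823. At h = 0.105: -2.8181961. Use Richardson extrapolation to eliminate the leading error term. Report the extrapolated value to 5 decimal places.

The leading error scales as h^4; refining by a factor of 2 reduces it by 2^4 = 16.
Extrapolated value = (16·A(h/2) − A(h)) / (16 − 1)
= (16·(-2.8181961) − (-2.8127823)) / 15
= -42.2783553 / 15 = -2.8185570

-2.81856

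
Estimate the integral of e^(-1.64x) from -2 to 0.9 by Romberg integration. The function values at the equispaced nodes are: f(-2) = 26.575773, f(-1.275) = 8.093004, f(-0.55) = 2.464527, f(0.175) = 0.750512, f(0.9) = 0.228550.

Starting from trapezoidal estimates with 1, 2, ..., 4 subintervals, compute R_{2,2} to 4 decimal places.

16.1175

R_{0,0} (trapezoid, 1 panel, h=2.9000): 38.866268
R_{1,0} (trapezoid, 2 panels, h=1.4500): 23.006698
R_{2,0} (trapezoid, 4 panels, h=0.7250): 17.914898
R_{1,1} = 23.006698 + (23.006698 − 38.866268)/3 = 17.720175
R_{2,1} = 17.914898 + (17.914898 − 23.006698)/3 = 16.217631
R_{2,2} = 16.217631 + (16.217631 − 17.720175)/15 = 16.117461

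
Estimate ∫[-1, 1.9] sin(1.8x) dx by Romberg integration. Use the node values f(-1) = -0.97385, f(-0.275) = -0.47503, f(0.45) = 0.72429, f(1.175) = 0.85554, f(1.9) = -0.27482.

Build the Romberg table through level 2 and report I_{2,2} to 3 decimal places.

I_{0,0} (trapezoid, 1 panel, h=2.9000): -1.81057
I_{1,0} (trapezoid, 2 panels, h=1.4500): 0.14493
I_{2,0} (trapezoid, 4 panels, h=0.7250): 0.34834
I_{1,1} = 0.14493 + (0.14493 − (-1.81057))/3 = 0.79676
I_{2,1} = 0.34834 + (0.34834 − 0.14493)/3 = 0.41614
I_{2,2} = 0.41614 + (0.41614 − 0.79676)/15 = 0.39077

0.391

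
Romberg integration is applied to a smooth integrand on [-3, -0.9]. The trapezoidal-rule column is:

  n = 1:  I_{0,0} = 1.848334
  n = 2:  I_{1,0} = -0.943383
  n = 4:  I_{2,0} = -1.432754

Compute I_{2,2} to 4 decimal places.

Richardson extrapolation on the trapezoidal column (denominator 4−1=3):
I_{1,1} = -0.943383 + (-0.943383 − 1.848334)/3 = -1.873955
I_{2,1} = -1.432754 + (-1.432754 − (-0.943383))/3 = -1.595878
I_{2,2} = -1.595878 + (-1.595878 − (-1.873955))/15 = -1.577340

-1.5773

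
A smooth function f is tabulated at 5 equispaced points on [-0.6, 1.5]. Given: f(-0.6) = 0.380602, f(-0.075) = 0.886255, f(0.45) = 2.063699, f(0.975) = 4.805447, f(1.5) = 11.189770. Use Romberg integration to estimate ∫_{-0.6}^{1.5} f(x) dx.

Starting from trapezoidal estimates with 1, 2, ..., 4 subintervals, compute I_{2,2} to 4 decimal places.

I_{0,0} (trapezoid, 1 panel, h=2.1000): 12.148891
I_{1,0} (trapezoid, 2 panels, h=1.0500): 8.241329
I_{2,0} (trapezoid, 4 panels, h=0.5250): 7.108808
I_{1,1} = 8.241329 + (8.241329 − 12.148891)/3 = 6.938808
I_{2,1} = 7.108808 + (7.108808 − 8.241329)/3 = 6.731301
I_{2,2} = 6.731301 + (6.731301 − 6.938808)/15 = 6.717467

6.7175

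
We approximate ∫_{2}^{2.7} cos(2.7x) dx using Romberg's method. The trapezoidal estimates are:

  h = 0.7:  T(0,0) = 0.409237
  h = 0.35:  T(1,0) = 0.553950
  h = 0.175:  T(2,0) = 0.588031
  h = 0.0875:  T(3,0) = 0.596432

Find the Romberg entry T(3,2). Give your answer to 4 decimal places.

T(2,1) = 0.588031 + (0.588031 − 0.553950)/3 = 0.599391
T(3,1) = (4·0.596432 − 0.588031) / 3 = 0.599232
T(3,2) = (16·0.599232 − 0.599391) / 15 = 0.599221
(Column j=1 coincides with Simpson's rule on the same nodes.)

0.5992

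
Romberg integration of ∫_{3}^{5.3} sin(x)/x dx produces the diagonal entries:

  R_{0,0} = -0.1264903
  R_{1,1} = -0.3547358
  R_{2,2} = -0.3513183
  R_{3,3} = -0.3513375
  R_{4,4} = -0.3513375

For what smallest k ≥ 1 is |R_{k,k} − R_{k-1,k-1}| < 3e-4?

|R_{1,1} − R_{0,0}| = 0.2282455 ≥ 3e-4
|R_{2,2} − R_{1,1}| = 0.0034175 ≥ 3e-4
|R_{3,3} − R_{2,2}| = 0.0000192 < 3e-4

k = 3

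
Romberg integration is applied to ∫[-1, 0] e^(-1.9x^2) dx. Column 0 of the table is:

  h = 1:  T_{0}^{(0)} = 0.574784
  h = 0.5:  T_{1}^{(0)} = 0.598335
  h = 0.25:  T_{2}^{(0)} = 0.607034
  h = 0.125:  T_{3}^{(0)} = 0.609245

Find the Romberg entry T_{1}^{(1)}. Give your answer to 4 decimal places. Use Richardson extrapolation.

0.6062

Richardson extrapolation on the trapezoidal column (denominator 4−1=3):
T_{1}^{(1)} = 0.598335 + (0.598335 − 0.574784)/3 = 0.606185
(Column j=1 coincides with Simpson's rule on the same nodes.)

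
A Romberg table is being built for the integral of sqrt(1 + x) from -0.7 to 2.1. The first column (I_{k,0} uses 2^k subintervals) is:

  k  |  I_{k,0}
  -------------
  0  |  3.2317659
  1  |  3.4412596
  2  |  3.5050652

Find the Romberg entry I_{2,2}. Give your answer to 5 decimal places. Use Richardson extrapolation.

3.52735

Richardson extrapolation on the trapezoidal column (denominator 4−1=3):
I_{1,1} = 3.4412596 + (3.4412596 − 3.2317659)/3 = 3.5110908
I_{2,1} = 3.5050652 + (3.5050652 − 3.4412596)/3 = 3.5263337
I_{2,2} = (16·3.5263337 − 3.5110908) / 15 = 3.5273499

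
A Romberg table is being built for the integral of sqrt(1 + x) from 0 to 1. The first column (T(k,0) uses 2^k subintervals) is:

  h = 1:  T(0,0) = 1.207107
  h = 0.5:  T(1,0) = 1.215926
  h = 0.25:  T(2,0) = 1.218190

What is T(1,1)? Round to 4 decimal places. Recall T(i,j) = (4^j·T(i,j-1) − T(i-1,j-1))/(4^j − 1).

1.2189

T(1,1) = 1.215926 + (1.215926 − 1.207107)/3 = 1.218866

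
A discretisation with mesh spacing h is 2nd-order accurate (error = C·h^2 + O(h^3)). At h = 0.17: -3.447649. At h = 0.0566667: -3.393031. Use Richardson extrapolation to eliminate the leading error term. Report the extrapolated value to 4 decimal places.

Extrapolated value = (9·A(h/3) − A(h)) / (9 − 1)
= (9·(-3.393031) − (-3.447649)) / 8
= -27.089630 / 8 = -3.386204

-3.3862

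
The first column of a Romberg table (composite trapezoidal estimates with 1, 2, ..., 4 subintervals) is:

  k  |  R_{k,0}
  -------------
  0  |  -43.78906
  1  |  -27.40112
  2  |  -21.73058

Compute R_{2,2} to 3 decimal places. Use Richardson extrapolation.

Richardson extrapolation on the trapezoidal column (denominator 4−1=3):
R_{1,1} = -27.40112 + (-27.40112 − (-43.78906))/3 = -21.93847
R_{2,1} = (4·(-21.73058) − (-27.40112)) / 3 = -19.84040
R_{2,2} = (16·(-19.84040) − (-21.93847)) / 15 = -19.70053

-19.701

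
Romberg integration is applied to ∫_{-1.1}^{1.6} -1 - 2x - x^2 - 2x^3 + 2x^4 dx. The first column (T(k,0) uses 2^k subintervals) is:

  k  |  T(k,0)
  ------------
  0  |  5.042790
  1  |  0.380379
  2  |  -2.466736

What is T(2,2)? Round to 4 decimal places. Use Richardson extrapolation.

-3.5652

Richardson extrapolation on the trapezoidal column (denominator 4−1=3):
T(1,1) = 0.380379 + (0.380379 − 5.042790)/3 = -1.173758
T(2,1) = -2.466736 + (-2.466736 − 0.380379)/3 = -3.415774
T(2,2) = (16·(-3.415774) − (-1.173758)) / 15 = -3.565242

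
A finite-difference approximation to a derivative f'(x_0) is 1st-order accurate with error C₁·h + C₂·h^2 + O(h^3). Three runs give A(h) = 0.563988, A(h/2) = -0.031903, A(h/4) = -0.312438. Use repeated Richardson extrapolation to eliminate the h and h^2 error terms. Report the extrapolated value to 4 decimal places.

First eliminate the h term (factor 2^1 = 2):
  B₁ = (2·(-0.031903) − 0.563988)/1 = -0.627794
  B₂ = (2·(-0.312438) − (-0.031903))/1 = -0.592973
Then eliminate the h^2 term (factor 2^2 = 4):
  (4·(-0.592973) − (-0.627794))/3 = -0.581366

-0.5814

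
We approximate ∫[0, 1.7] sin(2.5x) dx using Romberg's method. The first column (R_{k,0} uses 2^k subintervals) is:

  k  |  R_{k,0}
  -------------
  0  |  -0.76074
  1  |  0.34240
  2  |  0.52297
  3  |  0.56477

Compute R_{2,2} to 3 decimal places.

R_{1,1} = 0.34240 + (0.34240 − (-0.76074))/3 = 0.71011
R_{2,1} = (4·0.52297 − 0.34240) / 3 = 0.58316
R_{2,2} = 0.58316 + (0.58316 − 0.71011)/15 = 0.57470
(Column j=1 coincides with Simpson's rule on the same nodes.)

0.575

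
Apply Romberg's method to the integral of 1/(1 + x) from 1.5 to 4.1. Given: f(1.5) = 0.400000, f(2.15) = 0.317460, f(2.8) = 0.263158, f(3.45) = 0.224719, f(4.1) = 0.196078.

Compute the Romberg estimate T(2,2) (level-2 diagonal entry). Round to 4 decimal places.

T(0,0) (trapezoid, 1 panel, h=2.6000): 0.774901
T(1,0) (trapezoid, 2 panels, h=1.3000): 0.729556
T(2,0) (trapezoid, 4 panels, h=0.6500): 0.717194
T(1,1) = 0.729556 + (0.729556 − 0.774901)/3 = 0.714441
T(2,1) = 0.717194 + (0.717194 − 0.729556)/3 = 0.713073
T(2,2) = 0.713073 + (0.713073 − 0.714441)/15 = 0.712982

0.7130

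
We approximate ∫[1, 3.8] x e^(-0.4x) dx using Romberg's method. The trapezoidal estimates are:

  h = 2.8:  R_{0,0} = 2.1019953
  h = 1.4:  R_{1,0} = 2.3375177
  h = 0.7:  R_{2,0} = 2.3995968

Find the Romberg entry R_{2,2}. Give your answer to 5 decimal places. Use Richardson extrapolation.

2.42057

Richardson extrapolation on the trapezoidal column (denominator 4−1=3):
R_{1,1} = (4·2.3375177 − 2.1019953) / 3 = 2.4160252
R_{2,1} = (4·2.3995968 − 2.3375177) / 3 = 2.4202898
R_{2,2} = 2.4202898 + (2.4202898 − 2.4160252)/15 = 2.4205741
(Column j=1 coincides with Simpson's rule on the same nodes.)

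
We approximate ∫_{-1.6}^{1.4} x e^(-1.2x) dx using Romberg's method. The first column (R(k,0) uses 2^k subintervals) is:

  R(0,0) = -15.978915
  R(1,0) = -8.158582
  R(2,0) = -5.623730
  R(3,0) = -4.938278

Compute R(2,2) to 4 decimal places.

-4.7272

Richardson extrapolation on the trapezoidal column (denominator 4−1=3):
R(1,1) = -8.158582 + (-8.158582 − (-15.978915))/3 = -5.551804
R(2,1) = (4·(-5.623730) − (-8.158582)) / 3 = -4.778779
R(2,2) = -4.778779 + (-4.778779 − (-5.551804))/15 = -4.727244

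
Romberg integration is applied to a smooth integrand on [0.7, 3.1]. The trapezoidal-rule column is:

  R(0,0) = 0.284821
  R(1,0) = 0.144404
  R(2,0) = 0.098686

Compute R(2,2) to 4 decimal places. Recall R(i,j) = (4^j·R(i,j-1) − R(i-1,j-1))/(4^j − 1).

0.0825

R(1,1) = 0.144404 + (0.144404 − 0.284821)/3 = 0.097598
R(2,1) = 0.098686 + (0.098686 − 0.144404)/3 = 0.083447
R(2,2) = 0.083447 + (0.083447 − 0.097598)/15 = 0.082504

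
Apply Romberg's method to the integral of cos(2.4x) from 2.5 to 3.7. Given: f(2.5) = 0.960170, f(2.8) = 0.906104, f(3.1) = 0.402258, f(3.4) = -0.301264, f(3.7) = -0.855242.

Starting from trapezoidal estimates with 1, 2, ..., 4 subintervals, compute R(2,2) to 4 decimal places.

0.3322

R(0,0) (trapezoid, 1 panel, h=1.2000): 0.062957
R(1,0) (trapezoid, 2 panels, h=0.6000): 0.272833
R(2,0) (trapezoid, 4 panels, h=0.3000): 0.317869
R(1,1) = 0.272833 + (0.272833 − 0.062957)/3 = 0.342792
R(2,1) = 0.317869 + (0.317869 − 0.272833)/3 = 0.332881
R(2,2) = 0.332881 + (0.332881 − 0.342792)/15 = 0.332220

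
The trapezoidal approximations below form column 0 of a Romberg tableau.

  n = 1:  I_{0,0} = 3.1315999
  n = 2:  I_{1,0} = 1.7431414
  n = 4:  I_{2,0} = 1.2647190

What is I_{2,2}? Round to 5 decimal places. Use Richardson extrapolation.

Richardson extrapolation on the trapezoidal column (denominator 4−1=3):
I_{1,1} = 1.7431414 + (1.7431414 − 3.1315999)/3 = 1.2803219
I_{2,1} = (4·1.2647190 − 1.7431414) / 3 = 1.1052449
I_{2,2} = 1.1052449 + (1.1052449 − 1.2803219)/15 = 1.0935731

1.09357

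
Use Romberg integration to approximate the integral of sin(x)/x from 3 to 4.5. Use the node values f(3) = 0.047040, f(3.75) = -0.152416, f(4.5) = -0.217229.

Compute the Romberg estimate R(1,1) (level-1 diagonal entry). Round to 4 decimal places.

-0.1950

R(0,0) (trapezoid, 1 panel, h=1.5000): -0.127642
R(1,0) (trapezoid, 2 panels, h=0.7500): -0.178133
R(1,1) = -0.178133 + (-0.178133 − (-0.127642))/3 = -0.194963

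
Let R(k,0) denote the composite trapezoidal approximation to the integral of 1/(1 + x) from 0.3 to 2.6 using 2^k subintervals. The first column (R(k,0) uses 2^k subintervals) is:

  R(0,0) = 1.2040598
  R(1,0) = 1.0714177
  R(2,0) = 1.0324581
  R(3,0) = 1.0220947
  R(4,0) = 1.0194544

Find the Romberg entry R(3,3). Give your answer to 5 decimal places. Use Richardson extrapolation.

1.01858

Richardson extrapolation on the trapezoidal column (denominator 4−1=3):
R(1,1) = 1.0714177 + (1.0714177 − 1.2040598)/3 = 1.0272037
R(2,1) = (4·1.0324581 − 1.0714177) / 3 = 1.0194716
R(3,1) = 1.0220947 + (1.0220947 − 1.0324581)/3 = 1.0186402
R(2,2) = (16·1.0194716 − 1.0272037) / 15 = 1.0189561
R(3,2) = (16·1.0186402 − 1.0194716) / 15 = 1.0185848
R(3,3) = 1.0185848 + (1.0185848 − 1.0189561)/63 = 1.0185789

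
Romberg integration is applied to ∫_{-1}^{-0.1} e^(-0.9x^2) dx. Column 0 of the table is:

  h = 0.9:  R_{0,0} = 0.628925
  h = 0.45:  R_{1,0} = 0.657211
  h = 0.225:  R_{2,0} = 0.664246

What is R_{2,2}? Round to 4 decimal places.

Richardson extrapolation on the trapezoidal column (denominator 4−1=3):
R_{1,1} = 0.657211 + (0.657211 − 0.628925)/3 = 0.666640
R_{2,1} = 0.664246 + (0.664246 − 0.657211)/3 = 0.666591
R_{2,2} = (16·0.666591 − 0.666640) / 15 = 0.666588

0.6666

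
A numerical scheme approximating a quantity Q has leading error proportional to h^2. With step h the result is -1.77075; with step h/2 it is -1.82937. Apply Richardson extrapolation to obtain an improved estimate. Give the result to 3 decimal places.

-1.849

Extrapolated value = (4·A(h/2) − A(h)) / (4 − 1)
= (4·(-1.82937) − (-1.77075)) / 3
= -5.54673 / 3 = -1.84891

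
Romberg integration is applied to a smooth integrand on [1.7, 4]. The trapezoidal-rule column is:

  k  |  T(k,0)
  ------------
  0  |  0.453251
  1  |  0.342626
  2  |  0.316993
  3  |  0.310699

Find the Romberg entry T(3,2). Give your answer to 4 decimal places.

Richardson extrapolation on the trapezoidal column (denominator 4−1=3):
T(2,1) = 0.316993 + (0.316993 − 0.342626)/3 = 0.308449
T(3,1) = 0.310699 + (0.310699 − 0.316993)/3 = 0.308601
T(3,2) = (16·0.308601 − 0.308449) / 15 = 0.308611

0.3086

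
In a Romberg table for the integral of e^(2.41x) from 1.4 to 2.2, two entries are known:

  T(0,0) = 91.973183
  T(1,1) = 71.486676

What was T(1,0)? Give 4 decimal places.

From T(1,1) = (4·T(1,0) − T(0,0))/3, solve for T(1,0):
4·T(1,0) = 3·71.486676 + 91.973183 = 306.433211
T(1,0) = 76.608303

76.6083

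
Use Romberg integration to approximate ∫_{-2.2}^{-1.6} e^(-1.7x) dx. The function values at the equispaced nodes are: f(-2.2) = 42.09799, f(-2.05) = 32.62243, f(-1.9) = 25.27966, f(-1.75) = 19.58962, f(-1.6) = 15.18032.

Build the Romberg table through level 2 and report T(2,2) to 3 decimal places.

15.834

T(0,0) (trapezoid, 1 panel, h=0.6000): 17.18349
T(1,0) (trapezoid, 2 panels, h=0.3000): 16.17564
T(2,0) (trapezoid, 4 panels, h=0.1500): 15.91963
T(1,1) = 16.17564 + (16.17564 − 17.18349)/3 = 15.83969
T(2,1) = 15.91963 + (15.91963 − 16.17564)/3 = 15.83429
T(2,2) = 15.83429 + (15.83429 − 15.83969)/15 = 15.83393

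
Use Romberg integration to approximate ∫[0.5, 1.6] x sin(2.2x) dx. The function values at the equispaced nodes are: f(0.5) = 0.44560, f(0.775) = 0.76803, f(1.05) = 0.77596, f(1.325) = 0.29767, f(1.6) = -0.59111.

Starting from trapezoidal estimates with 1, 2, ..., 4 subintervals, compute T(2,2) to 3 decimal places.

T(0,0) (trapezoid, 1 panel, h=1.1000): -0.08003
T(1,0) (trapezoid, 2 panels, h=0.5500): 0.38676
T(2,0) (trapezoid, 4 panels, h=0.2750): 0.48645
T(1,1) = 0.38676 + (0.38676 − (-0.08003))/3 = 0.54236
T(2,1) = 0.48645 + (0.48645 − 0.38676)/3 = 0.51968
T(2,2) = 0.51968 + (0.51968 − 0.54236)/15 = 0.51817

0.518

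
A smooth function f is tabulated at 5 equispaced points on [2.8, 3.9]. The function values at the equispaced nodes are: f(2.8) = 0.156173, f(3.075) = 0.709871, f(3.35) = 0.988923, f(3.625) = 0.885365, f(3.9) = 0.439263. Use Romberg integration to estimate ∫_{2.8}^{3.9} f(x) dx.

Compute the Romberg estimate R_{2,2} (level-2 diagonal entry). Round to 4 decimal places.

R_{0,0} (trapezoid, 1 panel, h=1.1000): 0.327490
R_{1,0} (trapezoid, 2 panels, h=0.5500): 0.707653
R_{2,0} (trapezoid, 4 panels, h=0.2750): 0.792516
R_{1,1} = 0.707653 + (0.707653 − 0.327490)/3 = 0.834374
R_{2,1} = 0.792516 + (0.792516 − 0.707653)/3 = 0.820804
R_{2,2} = 0.820804 + (0.820804 − 0.834374)/15 = 0.819899

0.8199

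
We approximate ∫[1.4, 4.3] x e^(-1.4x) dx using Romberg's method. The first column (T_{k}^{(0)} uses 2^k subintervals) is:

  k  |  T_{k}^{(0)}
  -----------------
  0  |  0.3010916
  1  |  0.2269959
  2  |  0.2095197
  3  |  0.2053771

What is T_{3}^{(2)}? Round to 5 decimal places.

Richardson extrapolation on the trapezoidal column (denominator 4−1=3):
T_{2}^{(1)} = (4·0.2095197 − 0.2269959) / 3 = 0.2036943
T_{3}^{(1)} = 0.2053771 + (0.2053771 − 0.2095197)/3 = 0.2039962
T_{3}^{(2)} = (16·0.2039962 − 0.2036943) / 15 = 0.2040163

0.20402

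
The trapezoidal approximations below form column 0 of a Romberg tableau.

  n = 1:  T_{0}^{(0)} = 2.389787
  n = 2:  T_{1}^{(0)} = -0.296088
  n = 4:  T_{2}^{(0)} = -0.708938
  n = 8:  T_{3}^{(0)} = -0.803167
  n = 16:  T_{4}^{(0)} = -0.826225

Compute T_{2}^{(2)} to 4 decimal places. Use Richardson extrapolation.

-0.8236

Richardson extrapolation on the trapezoidal column (denominator 4−1=3):
T_{1}^{(1)} = (4·(-0.296088) − 2.389787) / 3 = -1.191380
T_{2}^{(1)} = -0.708938 + (-0.708938 − (-0.296088))/3 = -0.846555
T_{2}^{(2)} = (16·(-0.846555) − (-1.191380)) / 15 = -0.823567
(Column j=1 coincides with Simpson's rule on the same nodes.)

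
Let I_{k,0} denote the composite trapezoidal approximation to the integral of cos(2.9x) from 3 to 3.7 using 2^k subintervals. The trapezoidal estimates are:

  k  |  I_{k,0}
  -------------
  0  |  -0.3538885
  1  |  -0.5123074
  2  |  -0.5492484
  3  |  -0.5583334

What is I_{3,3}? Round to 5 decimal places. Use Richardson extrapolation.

Richardson extrapolation on the trapezoidal column (denominator 4−1=3):
I_{1,1} = (4·(-0.5123074) − (-0.3538885)) / 3 = -0.5651137
I_{2,1} = (4·(-0.5492484) − (-0.5123074)) / 3 = -0.5615621
I_{3,1} = -0.5583334 + (-0.5583334 − (-0.5492484))/3 = -0.5613617
I_{2,2} = (16·(-0.5615621) − (-0.5651137)) / 15 = -0.5613253
I_{3,2} = (16·(-0.5613617) − (-0.5615621)) / 15 = -0.5613483
I_{3,3} = (64·(-0.5613483) − (-0.5613253)) / 63 = -0.5613487

-0.56135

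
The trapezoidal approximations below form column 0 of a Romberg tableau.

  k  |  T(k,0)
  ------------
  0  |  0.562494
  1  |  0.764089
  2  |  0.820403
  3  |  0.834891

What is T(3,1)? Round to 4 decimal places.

Richardson extrapolation on the trapezoidal column (denominator 4−1=3):
T(3,1) = (4·0.834891 − 0.820403) / 3 = 0.839720

0.8397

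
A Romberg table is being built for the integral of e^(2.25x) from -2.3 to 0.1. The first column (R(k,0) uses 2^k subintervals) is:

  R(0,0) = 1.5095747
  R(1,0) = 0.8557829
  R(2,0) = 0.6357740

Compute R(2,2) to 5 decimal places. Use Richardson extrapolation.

R(1,1) = 0.8557829 + (0.8557829 − 1.5095747)/3 = 0.6378523
R(2,1) = 0.6357740 + (0.6357740 − 0.8557829)/3 = 0.5624377
R(2,2) = 0.5624377 + (0.5624377 − 0.6378523)/15 = 0.5574101

0.55741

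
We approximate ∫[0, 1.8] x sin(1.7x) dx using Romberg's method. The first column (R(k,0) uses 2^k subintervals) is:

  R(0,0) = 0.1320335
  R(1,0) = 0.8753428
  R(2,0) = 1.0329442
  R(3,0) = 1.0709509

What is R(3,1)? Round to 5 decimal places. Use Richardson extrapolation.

R(3,1) = 1.0709509 + (1.0709509 − 1.0329442)/3 = 1.0836198

1.08362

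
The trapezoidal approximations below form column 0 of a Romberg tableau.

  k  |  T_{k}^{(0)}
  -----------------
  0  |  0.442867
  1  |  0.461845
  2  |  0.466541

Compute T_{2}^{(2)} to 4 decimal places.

T_{1}^{(1)} = (4·0.461845 − 0.442867) / 3 = 0.468171
T_{2}^{(1)} = 0.466541 + (0.466541 − 0.461845)/3 = 0.468106
T_{2}^{(2)} = 0.468106 + (0.468106 − 0.468171)/15 = 0.468102
(Column j=1 coincides with Simpson's rule on the same nodes.)

0.4681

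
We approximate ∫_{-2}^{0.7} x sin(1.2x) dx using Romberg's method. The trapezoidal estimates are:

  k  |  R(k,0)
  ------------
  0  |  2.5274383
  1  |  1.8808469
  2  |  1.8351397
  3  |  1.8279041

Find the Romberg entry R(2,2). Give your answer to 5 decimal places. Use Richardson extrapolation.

1.83021

Richardson extrapolation on the trapezoidal column (denominator 4−1=3):
R(1,1) = 1.8808469 + (1.8808469 − 2.5274383)/3 = 1.6653164
R(2,1) = 1.8351397 + (1.8351397 − 1.8808469)/3 = 1.8199040
R(2,2) = (16·1.8199040 − 1.6653164) / 15 = 1.8302098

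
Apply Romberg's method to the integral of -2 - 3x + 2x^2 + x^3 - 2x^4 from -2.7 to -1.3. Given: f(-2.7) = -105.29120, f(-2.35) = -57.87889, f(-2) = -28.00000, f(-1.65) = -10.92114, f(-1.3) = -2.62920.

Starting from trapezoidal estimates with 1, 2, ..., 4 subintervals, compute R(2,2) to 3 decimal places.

-51.225

R(0,0) (trapezoid, 1 panel, h=1.4000): -75.54428
R(1,0) (trapezoid, 2 panels, h=0.7000): -57.37214
R(2,0) (trapezoid, 4 panels, h=0.3500): -52.76608
R(1,1) = -57.37214 + (-57.37214 − (-75.54428))/3 = -51.31476
R(2,1) = -52.76608 + (-52.76608 − (-57.37214))/3 = -51.23073
R(2,2) = -51.23073 + (-51.23073 − (-51.31476))/15 = -51.22513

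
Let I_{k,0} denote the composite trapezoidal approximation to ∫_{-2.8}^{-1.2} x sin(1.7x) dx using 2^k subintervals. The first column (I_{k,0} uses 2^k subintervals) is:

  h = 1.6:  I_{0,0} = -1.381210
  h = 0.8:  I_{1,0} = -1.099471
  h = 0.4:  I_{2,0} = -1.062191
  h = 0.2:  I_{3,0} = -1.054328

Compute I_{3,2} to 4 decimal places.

I_{2,1} = (4·(-1.062191) − (-1.099471)) / 3 = -1.049764
I_{3,1} = -1.054328 + (-1.054328 − (-1.062191))/3 = -1.051707
I_{3,2} = -1.051707 + (-1.051707 − (-1.049764))/15 = -1.051837

-1.0518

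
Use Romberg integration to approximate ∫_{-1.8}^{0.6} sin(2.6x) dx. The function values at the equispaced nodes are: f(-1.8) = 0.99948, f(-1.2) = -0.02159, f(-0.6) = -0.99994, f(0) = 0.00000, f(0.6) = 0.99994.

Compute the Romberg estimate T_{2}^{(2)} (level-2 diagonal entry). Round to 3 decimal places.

T_{0}^{(0)} (trapezoid, 1 panel, h=2.4000): 2.39930
T_{1}^{(0)} (trapezoid, 2 panels, h=1.2000): -0.00028
T_{2}^{(0)} (trapezoid, 4 panels, h=0.6000): -0.01309
T_{1}^{(1)} = -0.00028 + (-0.00028 − 2.39930)/3 = -0.80014
T_{2}^{(1)} = -0.01309 + (-0.01309 − (-0.00028))/3 = -0.01736
T_{2}^{(2)} = -0.01736 + (-0.01736 − (-0.80014))/15 = 0.03483

0.035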